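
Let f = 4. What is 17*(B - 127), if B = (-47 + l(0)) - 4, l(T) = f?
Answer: -2958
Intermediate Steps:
l(T) = 4
B = -47 (B = (-47 + 4) - 4 = -43 - 4 = -47)
17*(B - 127) = 17*(-47 - 127) = 17*(-174) = -2958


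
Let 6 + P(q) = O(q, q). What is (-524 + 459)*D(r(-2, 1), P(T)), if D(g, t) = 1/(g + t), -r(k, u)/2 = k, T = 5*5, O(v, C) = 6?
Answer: -65/4 ≈ -16.250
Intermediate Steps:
T = 25
r(k, u) = -2*k
P(q) = 0 (P(q) = -6 + 6 = 0)
(-524 + 459)*D(r(-2, 1), P(T)) = (-524 + 459)/(-2*(-2) + 0) = -65/(4 + 0) = -65/4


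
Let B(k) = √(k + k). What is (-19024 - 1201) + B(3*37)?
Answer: -20225 + √222 ≈ -20210.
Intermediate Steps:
B(k) = √2*√k (B(k) = √(2*k) = √2*√k)
(-19024 - 1201) + B(3*37) = (-19024 - 1201) + √2*√(3*37) = -20225 + √2*√111 = -20225 + √222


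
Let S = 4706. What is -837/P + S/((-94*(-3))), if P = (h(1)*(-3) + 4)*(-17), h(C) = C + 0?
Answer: 158018/2397 ≈ 65.923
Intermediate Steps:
h(C) = C
P = -17 (P = (1*(-3) + 4)*(-17) = (-3 + 4)*(-17) = 1*(-17) = -17)
-837/P + S/((-94*(-3))) = -837/(-17) + 4706/((-94*(-3))) = -837*(-1/17) + 4706/282 = 837/17 + 4706*(1/282) = 837/17 + 2353/141 = 158018/2397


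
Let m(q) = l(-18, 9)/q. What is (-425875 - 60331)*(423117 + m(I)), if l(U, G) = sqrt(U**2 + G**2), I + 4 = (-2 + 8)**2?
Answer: -205722024102 - 2187927*sqrt(5)/16 ≈ -2.0572e+11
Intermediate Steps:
I = 32 (I = -4 + (-2 + 8)**2 = -4 + 6**2 = -4 + 36 = 32)
l(U, G) = sqrt(G**2 + U**2)
m(q) = 9*sqrt(5)/q (m(q) = sqrt(9**2 + (-18)**2)/q = sqrt(81 + 324)/q = sqrt(405)/q = (9*sqrt(5))/q = 9*sqrt(5)/q)
(-425875 - 60331)*(423117 + m(I)) = (-425875 - 60331)*(423117 + 9*sqrt(5)/32) = -486206*(423117 + 9*sqrt(5)*(1/32)) = -486206*(423117 + 9*sqrt(5)/32) = -205722024102 - 2187927*sqrt(5)/16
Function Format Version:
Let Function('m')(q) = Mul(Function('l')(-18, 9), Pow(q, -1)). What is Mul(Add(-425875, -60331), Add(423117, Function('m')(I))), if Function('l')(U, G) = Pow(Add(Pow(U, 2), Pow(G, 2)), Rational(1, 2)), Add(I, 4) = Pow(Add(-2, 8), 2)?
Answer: Add(-205722024102, Mul(Rational(-2187927, 16), Pow(5, Rational(1, 2)))) ≈ -2.0572e+11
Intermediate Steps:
I = 32 (I = Add(-4, Pow(Add(-2, 8), 2)) = Add(-4, Pow(6, 2)) = Add(-4, 36) = 32)
Function('l')(U, G) = Pow(Add(Pow(G, 2), Pow(U, 2)), Rational(1, 2))
Function('m')(q) = Mul(9, Pow(5, Rational(1, 2)), Pow(q, -1)) (Function('m')(q) = Mul(Pow(Add(Pow(9, 2), Pow(-18, 2)), Rational(1, 2)), Pow(q, -1)) = Mul(Pow(Add(81, 324), Rational(1, 2)), Pow(q, -1)) = Mul(Pow(405, Rational(1, 2)), Pow(q, -1)) = Mul(Mul(9, Pow(5, Rational(1, 2))), Pow(q, -1)) = Mul(9, Pow(5, Rational(1, 2)), Pow(q, -1)))
Mul(Add(-425875, -60331), Add(423117, Function('m')(I))) = Mul(Add(-425875, -60331), Add(423117, Mul(9, Pow(5, Rational(1, 2)), Pow(32, -1)))) = Mul(-486206, Add(423117, Mul(9, Pow(5, Rational(1, 2)), Rational(1, 32)))) = Mul(-486206, Add(423117, Mul(Rational(9, 32), Pow(5, Rational(1, 2))))) = Add(-205722024102, Mul(Rational(-2187927, 16), Pow(5, Rational(1, 2))))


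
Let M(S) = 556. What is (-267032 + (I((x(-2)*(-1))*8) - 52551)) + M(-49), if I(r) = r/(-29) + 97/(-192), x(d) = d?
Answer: -1776348221/5568 ≈ -3.1903e+5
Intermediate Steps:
I(r) = -97/192 - r/29 (I(r) = r*(-1/29) + 97*(-1/192) = -r/29 - 97/192 = -97/192 - r/29)
(-267032 + (I((x(-2)*(-1))*8) - 52551)) + M(-49) = (-267032 + ((-97/192 - (-2*(-1))*8/29) - 52551)) + 556 = (-267032 + ((-97/192 - 2*8/29) - 52551)) + 556 = (-267032 + ((-97/192 - 1/29*16) - 52551)) + 556 = (-267032 + ((-97/192 - 16/29) - 52551)) + 556 = (-267032 + (-5885/5568 - 52551)) + 556 = (-267032 - 292609853/5568) + 556 = -1779444029/5568 + 556 = -1776348221/5568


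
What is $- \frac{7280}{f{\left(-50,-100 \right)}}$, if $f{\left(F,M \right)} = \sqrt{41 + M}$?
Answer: $\frac{7280 i \sqrt{59}}{59} \approx 947.78 i$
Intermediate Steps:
$- \frac{7280}{f{\left(-50,-100 \right)}} = - \frac{7280}{\sqrt{41 - 100}} = - \frac{7280}{\sqrt{-59}} = - \frac{7280}{i \sqrt{59}} = - 7280 \left(- \frac{i \sqrt{59}}{59}\right) = \frac{7280 i \sqrt{59}}{59}$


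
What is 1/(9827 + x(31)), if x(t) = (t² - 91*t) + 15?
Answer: 1/7982 ≈ 0.00012528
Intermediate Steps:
x(t) = 15 + t² - 91*t
1/(9827 + x(31)) = 1/(9827 + (15 + 31² - 91*31)) = 1/(9827 + (15 + 961 - 2821)) = 1/(9827 - 1845) = 1/7982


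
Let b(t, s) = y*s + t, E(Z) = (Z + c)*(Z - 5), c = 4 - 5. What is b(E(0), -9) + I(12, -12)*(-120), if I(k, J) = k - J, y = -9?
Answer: -2794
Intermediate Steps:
c = -1
E(Z) = (-1 + Z)*(-5 + Z) (E(Z) = (Z - 1)*(Z - 5) = (-1 + Z)*(-5 + Z))
b(t, s) = t - 9*s (b(t, s) = -9*s + t = t - 9*s)
b(E(0), -9) + I(12, -12)*(-120) = ((5 + 0² - 6*0) - 9*(-9)) + (12 - 1*(-12))*(-120) = ((5 + 0 + 0) + 81) + (12 + 12)*(-120) = (5 + 81) + 24*(-120) = 86 - 2880 = -2794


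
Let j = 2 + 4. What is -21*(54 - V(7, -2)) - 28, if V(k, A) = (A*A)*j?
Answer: -658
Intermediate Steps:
j = 6
V(k, A) = 6*A**2 (V(k, A) = (A*A)*6 = A**2*6 = 6*A**2)
-21*(54 - V(7, -2)) - 28 = -21*(54 - 6*(-2)**2) - 28 = -21*(54 - 6*4) - 28 = -21*(54 - 1*24) - 28 = -21*(54 - 24) - 28 = -21*30 - 28 = -630 - 28 = -658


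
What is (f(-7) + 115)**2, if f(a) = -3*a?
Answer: 18496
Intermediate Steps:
(f(-7) + 115)**2 = (-3*(-7) + 115)**2 = (21 + 115)**2 = 136**2 = 18496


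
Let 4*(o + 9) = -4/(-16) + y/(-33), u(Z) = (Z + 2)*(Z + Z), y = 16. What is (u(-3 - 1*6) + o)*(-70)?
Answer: -2161075/264 ≈ -8185.9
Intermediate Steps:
u(Z) = 2*Z*(2 + Z) (u(Z) = (2 + Z)*(2*Z) = 2*Z*(2 + Z))
o = -4783/528 (o = -9 + (-4/(-16) + 16/(-33))/4 = -9 + (-4*(-1/16) + 16*(-1/33))/4 = -9 + (¼ - 16/33)/4 = -9 + (¼)*(-31/132) = -9 - 31/528 = -4783/528 ≈ -9.0587)
(u(-3 - 1*6) + o)*(-70) = (2*(-3 - 1*6)*(2 + (-3 - 1*6)) - 4783/528)*(-70) = (2*(-3 - 6)*(2 + (-3 - 6)) - 4783/528)*(-70) = (2*(-9)*(2 - 9) - 4783/528)*(-70) = (2*(-9)*(-7) - 4783/528)*(-70) = (126 - 4783/528)*(-70) = (61745/528)*(-70) = -2161075/264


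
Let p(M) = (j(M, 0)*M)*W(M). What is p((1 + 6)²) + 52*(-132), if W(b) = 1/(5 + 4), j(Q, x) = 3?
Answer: -20543/3 ≈ -6847.7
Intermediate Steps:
W(b) = ⅑ (W(b) = 1/9 = ⅑)
p(M) = M/3 (p(M) = (3*M)*(⅑) = M/3)
p((1 + 6)²) + 52*(-132) = (1 + 6)²/3 + 52*(-132) = (⅓)*7² - 6864 = (⅓)*49 - 6864 = 49/3 - 6864 = -20543/3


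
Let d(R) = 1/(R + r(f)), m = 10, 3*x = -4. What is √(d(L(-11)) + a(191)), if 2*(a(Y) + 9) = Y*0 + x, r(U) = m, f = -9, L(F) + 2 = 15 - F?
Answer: I*√100266/102 ≈ 3.1044*I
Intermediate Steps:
x = -4/3 (x = (⅓)*(-4) = -4/3 ≈ -1.3333)
L(F) = 13 - F (L(F) = -2 + (15 - F) = 13 - F)
r(U) = 10
d(R) = 1/(10 + R) (d(R) = 1/(R + 10) = 1/(10 + R))
a(Y) = -29/3 (a(Y) = -9 + (Y*0 - 4/3)/2 = -9 + (0 - 4/3)/2 = -9 + (½)*(-4/3) = -9 - ⅔ = -29/3)
√(d(L(-11)) + a(191)) = √(1/(10 + (13 - 1*(-11))) - 29/3) = √(1/(10 + (13 + 11)) - 29/3) = √(1/(10 + 24) - 29/3) = √(1/34 - 29/3) = √(-983/102) = I*√100266/102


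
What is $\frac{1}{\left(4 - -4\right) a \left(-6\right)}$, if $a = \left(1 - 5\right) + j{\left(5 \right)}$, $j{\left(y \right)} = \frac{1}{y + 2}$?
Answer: $\frac{7}{1296} \approx 0.0054012$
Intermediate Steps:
$j{\left(y \right)} = \frac{1}{2 + y}$
$a = - \frac{27}{7}$ ($a = \left(1 - 5\right) + \frac{1}{2 + 5} = -4 + \frac{1}{7} = - \frac{27}{7} \approx -3.8571$)
$\frac{1}{\left(4 - -4\right) a \left(-6\right)} = \frac{1}{\left(4 - -4\right) \left(- \frac{27}{7}\right) \left(-6\right)} = \frac{1}{\left(4 + 4\right) \left(- \frac{27}{7}\right) \left(-6\right)} = \frac{1}{8 \left(- \frac{27}{7}\right) \left(-6\right)} = \frac{1}{\left(- \frac{216}{7}\right) \left(-6\right)} = \frac{1}{\frac{1296}{7}} = \frac{7}{1296}$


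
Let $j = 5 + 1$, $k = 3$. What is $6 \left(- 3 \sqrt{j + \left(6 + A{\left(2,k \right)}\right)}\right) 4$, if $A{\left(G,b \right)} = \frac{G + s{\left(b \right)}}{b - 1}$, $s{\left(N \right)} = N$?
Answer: $- 36 \sqrt{58} \approx -274.17$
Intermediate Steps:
$A{\left(G,b \right)} = \frac{G + b}{-1 + b}$ ($A{\left(G,b \right)} = \frac{G + b}{b - 1} = \frac{G + b}{-1 + b}$)
$j = 6$
$6 \left(- 3 \sqrt{j + \left(6 + A{\left(2,k \right)}\right)}\right) 4 = 6 \left(- 3 \sqrt{6 + \left(6 + \frac{2 + 3}{-1 + 3}\right)}\right) 4 = 6 \left(- 3 \sqrt{6 + \left(6 + \frac{1}{2} \cdot 5\right)}\right) 4 = 6 \left(- 3 \sqrt{6 + \left(6 + \frac{5}{2}\right)}\right) 4 = 6 \left(- 3 \sqrt{6 + \frac{17}{2}}\right) 4 = 6 \left(- 3 \sqrt{\frac{29}{2}}\right) 4 = 6 \left(- 3 \frac{\sqrt{58}}{2}\right) 4 = 6 \left(- \frac{3 \sqrt{58}}{2}\right) 4 = - 9 \sqrt{58} \cdot 4 = - 36 \sqrt{58}$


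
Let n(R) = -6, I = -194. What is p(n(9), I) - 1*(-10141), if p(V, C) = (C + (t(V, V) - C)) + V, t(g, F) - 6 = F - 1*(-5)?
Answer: 10140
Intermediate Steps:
t(g, F) = 11 + F (t(g, F) = 6 + (F - 1*(-5)) = 6 + (F + 5) = 6 + (5 + F) = 11 + F)
p(V, C) = 11 + 2*V (p(V, C) = (C + ((11 + V) - C)) + V = (C + (11 + V - C)) + V = (11 + V) + V = 11 + 2*V)
p(n(9), I) - 1*(-10141) = (11 + 2*(-6)) - 1*(-10141) = (11 - 12) + 10141 = -1 + 10141 = 10140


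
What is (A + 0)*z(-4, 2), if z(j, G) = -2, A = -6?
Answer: 12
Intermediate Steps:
(A + 0)*z(-4, 2) = (-6 + 0)*(-2) = -6*(-2) = 12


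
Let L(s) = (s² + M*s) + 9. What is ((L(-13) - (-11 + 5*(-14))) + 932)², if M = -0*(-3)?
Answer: 1418481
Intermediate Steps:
M = 0 (M = -1*0 = 0)
L(s) = 9 + s² (L(s) = (s² + 0*s) + 9 = (s² + 0) + 9 = s² + 9 = 9 + s²)
((L(-13) - (-11 + 5*(-14))) + 932)² = (((9 + (-13)²) - (-11 + 5*(-14))) + 932)² = (((9 + 169) - (-11 - 70)) + 932)² = ((178 - 1*(-81)) + 932)² = ((178 + 81) + 932)² = (259 + 932)² = 1191² = 1418481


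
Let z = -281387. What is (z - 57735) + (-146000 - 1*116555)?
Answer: -601677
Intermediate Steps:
(z - 57735) + (-146000 - 1*116555) = (-281387 - 57735) + (-146000 - 1*116555) = -339122 + (-146000 - 116555) = -339122 - 262555 = -601677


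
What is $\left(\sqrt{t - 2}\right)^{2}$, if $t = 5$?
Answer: $3$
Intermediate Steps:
$\left(\sqrt{t - 2}\right)^{2} = \left(\sqrt{5 - 2}\right)^{2} = \left(\sqrt{3}\right)^{2} = 3$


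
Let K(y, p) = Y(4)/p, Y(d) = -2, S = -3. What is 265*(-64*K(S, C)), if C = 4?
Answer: 8480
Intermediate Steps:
K(y, p) = -2/p
265*(-64*K(S, C)) = 265*(-(-128)/4) = 265*(-64*(-½)) = 265*32 = 8480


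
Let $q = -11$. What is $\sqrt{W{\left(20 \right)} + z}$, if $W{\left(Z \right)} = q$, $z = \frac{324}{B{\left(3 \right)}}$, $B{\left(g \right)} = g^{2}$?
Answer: $5$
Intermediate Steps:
$z = 36$ ($z = \frac{324}{3^{2}} = \frac{324}{9} = 324 \cdot \frac{1}{9} = 36$)
$W{\left(Z \right)} = -11$
$\sqrt{W{\left(20 \right)} + z} = \sqrt{-11 + 36} = \sqrt{25} = 5$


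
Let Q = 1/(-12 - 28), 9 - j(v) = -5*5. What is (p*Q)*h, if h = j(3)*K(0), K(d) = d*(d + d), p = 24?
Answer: 0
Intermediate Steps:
j(v) = 34 (j(v) = 9 - (-5)*5 = 9 - 1*(-25) = 9 + 25 = 34)
K(d) = 2*d² (K(d) = d*(2*d) = 2*d²)
h = 0 (h = 34*(2*0²) = 34*(2*0) = 34*0 = 0)
Q = -1/40 (Q = 1/(-40) = -1/40 ≈ -0.025000)
(p*Q)*h = (24*(-1/40))*0 = -⅗*0 = 0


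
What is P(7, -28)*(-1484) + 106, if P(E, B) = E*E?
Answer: -72610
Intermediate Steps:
P(E, B) = E²
P(7, -28)*(-1484) + 106 = 7²*(-1484) + 106 = 49*(-1484) + 106 = -72716 + 106 = -72610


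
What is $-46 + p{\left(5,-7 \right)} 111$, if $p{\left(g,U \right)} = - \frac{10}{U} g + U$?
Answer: $- \frac{211}{7} \approx -30.143$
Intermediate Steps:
$p{\left(g,U \right)} = U - \frac{10 g}{U}$ ($p{\left(g,U \right)} = - \frac{10 g}{U} + U = U - \frac{10 g}{U}$)
$-46 + p{\left(5,-7 \right)} 111 = -46 + \left(-7 - \frac{50}{-7}\right) 111 = -46 + \left(-7 - 50 \left(- \frac{1}{7}\right)\right) 111 = -46 + \left(-7 + \frac{50}{7}\right) 111 = -46 + \frac{1}{7} \cdot 111 = -46 + \frac{111}{7} = - \frac{211}{7}$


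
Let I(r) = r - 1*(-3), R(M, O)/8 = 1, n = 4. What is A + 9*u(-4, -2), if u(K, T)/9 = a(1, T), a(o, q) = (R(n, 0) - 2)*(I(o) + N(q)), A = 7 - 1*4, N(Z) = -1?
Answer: 1461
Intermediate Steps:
R(M, O) = 8 (R(M, O) = 8*1 = 8)
I(r) = 3 + r (I(r) = r + 3 = 3 + r)
A = 3 (A = 7 - 4 = 3)
a(o, q) = 12 + 6*o (a(o, q) = (8 - 2)*((3 + o) - 1) = 6*(2 + o) = 12 + 6*o)
u(K, T) = 162 (u(K, T) = 9*(12 + 6*1) = 9*(12 + 6) = 9*18 = 162)
A + 9*u(-4, -2) = 3 + 9*162 = 3 + 1458 = 1461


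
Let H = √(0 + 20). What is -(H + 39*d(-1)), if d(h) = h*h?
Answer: -39 - 2*√5 ≈ -43.472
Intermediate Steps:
d(h) = h²
H = 2*√5 (H = √20 = 2*√5 ≈ 4.4721)
-(H + 39*d(-1)) = -(2*√5 + 39*(-1)²) = -(2*√5 + 39*1) = -(2*√5 + 39) = -(39 + 2*√5) = -39 - 2*√5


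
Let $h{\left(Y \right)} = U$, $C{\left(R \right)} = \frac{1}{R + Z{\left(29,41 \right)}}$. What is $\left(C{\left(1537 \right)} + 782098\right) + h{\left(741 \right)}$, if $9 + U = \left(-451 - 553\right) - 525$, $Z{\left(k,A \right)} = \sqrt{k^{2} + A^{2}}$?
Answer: $\frac{1842002175857}{2359847} - \frac{\sqrt{2522}}{2359847} \approx 7.8056 \cdot 10^{5}$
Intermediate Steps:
$Z{\left(k,A \right)} = \sqrt{A^{2} + k^{2}}$
$U = -1538$ ($U = -9 - 1529 = -1538$)
$C{\left(R \right)} = \frac{1}{R + \sqrt{2522}}$ ($C{\left(R \right)} = \frac{1}{R + \sqrt{41^{2} + 29^{2}}} = \frac{1}{R + \sqrt{1681 + 841}} = \frac{1}{R + \sqrt{2522}}$)
$h{\left(Y \right)} = -1538$
$\left(C{\left(1537 \right)} + 782098\right) + h{\left(741 \right)} = \left(\frac{1}{1537 + \sqrt{2522}} + 782098\right) - 1538 = \left(782098 + \frac{1}{1537 + \sqrt{2522}}\right) - 1538 = 780560 + \frac{1}{1537 + \sqrt{2522}}$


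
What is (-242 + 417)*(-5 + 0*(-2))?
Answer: -875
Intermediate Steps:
(-242 + 417)*(-5 + 0*(-2)) = 175*(-5 + 0) = 175*(-5) = -875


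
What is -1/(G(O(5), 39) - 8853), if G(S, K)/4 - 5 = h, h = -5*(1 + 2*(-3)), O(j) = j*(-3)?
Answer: 1/8733 ≈ 0.00011451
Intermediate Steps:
O(j) = -3*j
h = 25 (h = -5*(1 - 6) = -5*(-5) = 25)
G(S, K) = 120 (G(S, K) = 20 + 4*25 = 20 + 100 = 120)
-1/(G(O(5), 39) - 8853) = -1/(120 - 8853) = -1/(-8733) = -1*(-1/8733) = 1/8733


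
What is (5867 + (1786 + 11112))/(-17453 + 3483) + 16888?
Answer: 47181319/2794 ≈ 16887.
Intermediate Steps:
(5867 + (1786 + 11112))/(-17453 + 3483) + 16888 = (5867 + 12898)/(-13970) + 16888 = 18765*(-1/13970) + 16888 = -3753/2794 + 16888 = 47181319/2794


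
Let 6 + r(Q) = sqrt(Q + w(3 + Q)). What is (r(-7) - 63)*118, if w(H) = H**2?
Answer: -7788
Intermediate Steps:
r(Q) = -6 + sqrt(Q + (3 + Q)**2)
(r(-7) - 63)*118 = ((-6 + sqrt(-7 + (3 - 7)**2)) - 63)*118 = ((-6 + sqrt(-7 + (-4)**2)) - 63)*118 = ((-6 + sqrt(-7 + 16)) - 63)*118 = ((-6 + sqrt(9)) - 63)*118 = ((-6 + 3) - 63)*118 = (-3 - 63)*118 = -66*118 = -7788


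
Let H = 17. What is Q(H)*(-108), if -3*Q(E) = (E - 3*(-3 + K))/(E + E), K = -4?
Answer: 684/17 ≈ 40.235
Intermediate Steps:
Q(E) = -(21 + E)/(6*E) (Q(E) = -(E - 3*(-3 - 4))/(3*(E + E)) = -(E - 3*(-7))/(3*(2*E)) = -(E + 21)*1/(2*E)/3 = -(21 + E)*1/(2*E)/3 = -(21 + E)/(6*E))
Q(H)*(-108) = ((1/6)*(-21 - 1*17)/17)*(-108) = ((1/6)*(1/17)*(-21 - 17))*(-108) = ((1/6)*(1/17)*(-38))*(-108) = -19/51*(-108) = 684/17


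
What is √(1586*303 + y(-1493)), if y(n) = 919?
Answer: √481477 ≈ 693.89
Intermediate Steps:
√(1586*303 + y(-1493)) = √(1586*303 + 919) = √(480558 + 919) = √481477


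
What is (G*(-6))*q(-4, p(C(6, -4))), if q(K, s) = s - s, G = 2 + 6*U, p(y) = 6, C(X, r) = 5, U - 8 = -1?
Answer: 0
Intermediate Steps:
U = 7 (U = 8 - 1 = 7)
G = 44 (G = 2 + 6*7 = 2 + 42 = 44)
q(K, s) = 0
(G*(-6))*q(-4, p(C(6, -4))) = (44*(-6))*0 = -264*0 = 0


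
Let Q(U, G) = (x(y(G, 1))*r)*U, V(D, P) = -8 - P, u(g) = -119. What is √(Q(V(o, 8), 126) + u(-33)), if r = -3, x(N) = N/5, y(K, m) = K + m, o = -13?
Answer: √27505/5 ≈ 33.169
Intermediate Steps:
x(N) = N/5 (x(N) = N*(⅕) = N/5)
Q(U, G) = U*(-⅗ - 3*G/5) (Q(U, G) = (((G + 1)/5)*(-3))*U = (((1 + G)/5)*(-3))*U = ((⅕ + G/5)*(-3))*U = (-⅗ - 3*G/5)*U = U*(-⅗ - 3*G/5))
√(Q(V(o, 8), 126) + u(-33)) = √(-3*(-8 - 1*8)*(1 + 126)/5 - 119) = √(-⅗*(-8 - 8)*127 - 119) = √(-⅗*(-16)*127 - 119) = √(6096/5 - 119) = √(5501/5) = √27505/5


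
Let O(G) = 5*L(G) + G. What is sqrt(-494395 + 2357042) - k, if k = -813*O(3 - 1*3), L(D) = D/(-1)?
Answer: sqrt(1862647) ≈ 1364.8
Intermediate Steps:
L(D) = -D (L(D) = D*(-1) = -D)
O(G) = -4*G (O(G) = 5*(-G) + G = -5*G + G = -4*G)
k = 0 (k = -(-3252)*(3 - 1*3) = -(-3252)*(3 - 3) = -(-3252)*0 = -813*0 = 0)
sqrt(-494395 + 2357042) - k = sqrt(-494395 + 2357042) - 1*0 = sqrt(1862647) + 0 = sqrt(1862647)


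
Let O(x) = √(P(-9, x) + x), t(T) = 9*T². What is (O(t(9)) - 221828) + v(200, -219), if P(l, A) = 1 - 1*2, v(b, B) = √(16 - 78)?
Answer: -221828 + 2*√182 + I*√62 ≈ -2.218e+5 + 7.874*I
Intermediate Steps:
v(b, B) = I*√62 (v(b, B) = √(-62) = I*√62)
P(l, A) = -1 (P(l, A) = 1 - 2 = -1)
O(x) = √(-1 + x)
(O(t(9)) - 221828) + v(200, -219) = (√(-1 + 9*9²) - 221828) + I*√62 = (√(-1 + 9*81) - 221828) + I*√62 = (√(-1 + 729) - 221828) + I*√62 = (√728 - 221828) + I*√62 = (2*√182 - 221828) + I*√62 = (-221828 + 2*√182) + I*√62 = -221828 + 2*√182 + I*√62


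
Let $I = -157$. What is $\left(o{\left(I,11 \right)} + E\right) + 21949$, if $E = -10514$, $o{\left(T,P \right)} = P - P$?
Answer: $11435$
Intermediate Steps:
$o{\left(T,P \right)} = 0$
$\left(o{\left(I,11 \right)} + E\right) + 21949 = \left(0 - 10514\right) + 21949 = -10514 + 21949 = 11435$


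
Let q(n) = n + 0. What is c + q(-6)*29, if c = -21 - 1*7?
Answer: -202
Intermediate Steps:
q(n) = n
c = -28 (c = -21 - 7 = -28)
c + q(-6)*29 = -28 - 6*29 = -28 - 174 = -202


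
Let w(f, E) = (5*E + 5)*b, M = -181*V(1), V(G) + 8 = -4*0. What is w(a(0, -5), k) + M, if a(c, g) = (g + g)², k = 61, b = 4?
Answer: 2688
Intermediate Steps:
V(G) = -8 (V(G) = -8 - 4*0 = -8 + 0 = -8)
a(c, g) = 4*g² (a(c, g) = (2*g)² = 4*g²)
M = 1448 (M = -181*(-8) = 1448)
w(f, E) = 20 + 20*E (w(f, E) = (5*E + 5)*4 = (5 + 5*E)*4 = 20 + 20*E)
w(a(0, -5), k) + M = (20 + 20*61) + 1448 = (20 + 1220) + 1448 = 1240 + 1448 = 2688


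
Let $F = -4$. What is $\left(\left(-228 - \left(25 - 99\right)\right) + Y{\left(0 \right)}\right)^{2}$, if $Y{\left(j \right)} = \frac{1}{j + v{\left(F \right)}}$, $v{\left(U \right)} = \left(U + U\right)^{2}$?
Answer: $\frac{97121025}{4096} \approx 23711.0$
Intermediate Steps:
$v{\left(U \right)} = 4 U^{2}$ ($v{\left(U \right)} = \left(2 U\right)^{2} = 4 U^{2}$)
$Y{\left(j \right)} = \frac{1}{64 + j}$ ($Y{\left(j \right)} = \frac{1}{j + 4 \left(-4\right)^{2}} = \frac{1}{j + 4 \cdot 16} = \frac{1}{j + 64} = \frac{1}{64 + j}$)
$\left(\left(-228 - \left(25 - 99\right)\right) + Y{\left(0 \right)}\right)^{2} = \left(\left(-228 - \left(25 - 99\right)\right) + \frac{1}{64 + 0}\right)^{2} = \left(\left(-228 - \left(25 - 99\right)\right) + \frac{1}{64}\right)^{2} = \left(\left(-228 - -74\right) + \frac{1}{64}\right)^{2} = \left(\left(-228 + 74\right) + \frac{1}{64}\right)^{2} = \left(-154 + \frac{1}{64}\right)^{2} = \left(- \frac{9855}{64}\right)^{2} = \frac{97121025}{4096}$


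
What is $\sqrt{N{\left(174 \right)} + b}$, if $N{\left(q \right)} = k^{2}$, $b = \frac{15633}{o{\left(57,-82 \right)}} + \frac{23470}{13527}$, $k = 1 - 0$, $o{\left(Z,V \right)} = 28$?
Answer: $\frac{\sqrt{248416599683}}{21042} \approx 23.687$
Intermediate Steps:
$k = 1$ ($k = 1 + 0 = 1$)
$b = \frac{212124751}{378756}$ ($b = \frac{15633}{28} + \frac{23470}{13527} = \frac{212124751}{378756} \approx 560.06$)
$N{\left(q \right)} = 1$ ($N{\left(q \right)} = 1^{2} = 1$)
$\sqrt{N{\left(174 \right)} + b} = \sqrt{1 + \frac{212124751}{378756}} = \sqrt{\frac{212503507}{378756}} = \frac{\sqrt{248416599683}}{21042}$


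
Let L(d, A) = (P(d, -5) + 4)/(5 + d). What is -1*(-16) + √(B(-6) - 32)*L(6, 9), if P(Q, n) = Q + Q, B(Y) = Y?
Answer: 16 + 16*I*√38/11 ≈ 16.0 + 8.9664*I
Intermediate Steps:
P(Q, n) = 2*Q
L(d, A) = (4 + 2*d)/(5 + d) (L(d, A) = (2*d + 4)/(5 + d) = (4 + 2*d)/(5 + d))
-1*(-16) + √(B(-6) - 32)*L(6, 9) = -1*(-16) + √(-6 - 32)*(2*(2 + 6)/(5 + 6)) = 16 + √(-38)*(2*8/11) = 16 + (I*√38)*(2*(1/11)*8) = 16 + (I*√38)*(16/11) = 16 + 16*I*√38/11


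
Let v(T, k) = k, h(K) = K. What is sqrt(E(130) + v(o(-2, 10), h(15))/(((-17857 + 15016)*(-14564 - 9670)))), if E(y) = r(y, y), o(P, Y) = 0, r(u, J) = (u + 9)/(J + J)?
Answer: sqrt(1189648079047030785)/1491723870 ≈ 0.73117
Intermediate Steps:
r(u, J) = (9 + u)/(2*J) (r(u, J) = (9 + u)/((2*J)) = (9 + u)*(1/(2*J)) = (9 + u)/(2*J))
E(y) = (9 + y)/(2*y)
sqrt(E(130) + v(o(-2, 10), h(15))/(((-17857 + 15016)*(-14564 - 9670)))) = sqrt((1/2)*(9 + 130)/130 + 15/(((-17857 + 15016)*(-14564 - 9670)))) = sqrt((1/2)*(1/130)*139 + 15/((-2841*(-24234)))) = sqrt(139/260 + 15/68848794) = sqrt(139/260 + 15*(1/68848794)) = sqrt(139/260 + 5/22949598) = sqrt(1594997711/2983447740) = sqrt(1189648079047030785)/1491723870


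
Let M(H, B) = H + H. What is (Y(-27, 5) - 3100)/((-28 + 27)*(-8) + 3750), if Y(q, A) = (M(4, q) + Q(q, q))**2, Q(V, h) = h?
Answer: -2739/3758 ≈ -0.72885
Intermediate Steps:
M(H, B) = 2*H
Y(q, A) = (8 + q)**2 (Y(q, A) = (2*4 + q)**2 = (8 + q)**2)
(Y(-27, 5) - 3100)/((-28 + 27)*(-8) + 3750) = ((8 - 27)**2 - 3100)/((-28 + 27)*(-8) + 3750) = ((-19)**2 - 3100)/(-1*(-8) + 3750) = (361 - 3100)/(8 + 3750) = -2739/3758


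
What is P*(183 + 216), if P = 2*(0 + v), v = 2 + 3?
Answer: 3990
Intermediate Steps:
v = 5
P = 10 (P = 2*(0 + 5) = 2*5 = 10)
P*(183 + 216) = 10*(183 + 216) = 10*399 = 3990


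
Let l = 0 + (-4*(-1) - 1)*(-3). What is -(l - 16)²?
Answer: -625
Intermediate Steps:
l = -9 (l = 0 + (4 - 1)*(-3) = 0 + 3*(-3) = 0 - 9 = -9)
-(l - 16)² = -(-9 - 16)² = -1*(-25)² = -1*625 = -625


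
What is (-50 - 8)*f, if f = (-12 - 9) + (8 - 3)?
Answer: 928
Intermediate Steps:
f = -16 (f = -21 + 5 = -16)
(-50 - 8)*f = (-50 - 8)*(-16) = -58*(-16) = 928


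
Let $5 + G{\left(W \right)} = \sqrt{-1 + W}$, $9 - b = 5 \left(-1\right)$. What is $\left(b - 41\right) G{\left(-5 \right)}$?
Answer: $135 - 27 i \sqrt{6} \approx 135.0 - 66.136 i$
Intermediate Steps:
$b = 14$ ($b = 9 - 5 \left(-1\right) = 9 - -5 = 9 + 5 = 14$)
$G{\left(W \right)} = -5 + \sqrt{-1 + W}$
$\left(b - 41\right) G{\left(-5 \right)} = \left(14 - 41\right) \left(-5 + \sqrt{-1 - 5}\right) = - 27 \left(-5 + \sqrt{-6}\right) = - 27 \left(-5 + i \sqrt{6}\right) = 135 - 27 i \sqrt{6}$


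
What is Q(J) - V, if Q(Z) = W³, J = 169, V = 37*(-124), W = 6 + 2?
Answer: 5100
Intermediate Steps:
W = 8
V = -4588
Q(Z) = 512 (Q(Z) = 8³ = 512)
Q(J) - V = 512 - 1*(-4588) = 512 + 4588 = 5100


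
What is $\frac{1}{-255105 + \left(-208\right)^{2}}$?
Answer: $- \frac{1}{211841} \approx -4.7205 \cdot 10^{-6}$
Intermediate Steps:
$\frac{1}{-255105 + \left(-208\right)^{2}} = \frac{1}{-255105 + 43264} = \frac{1}{-211841} = - \frac{1}{211841}$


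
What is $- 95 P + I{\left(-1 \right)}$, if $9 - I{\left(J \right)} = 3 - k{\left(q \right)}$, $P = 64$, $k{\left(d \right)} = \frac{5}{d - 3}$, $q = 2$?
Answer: $-6079$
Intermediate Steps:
$k{\left(d \right)} = \frac{5}{-3 + d}$ ($k{\left(d \right)} = \frac{5}{d - 3} = \frac{5}{-3 + d}$)
$I{\left(J \right)} = 1$ ($I{\left(J \right)} = 9 - \left(3 - \frac{5}{-3 + 2}\right) = 9 - \left(3 - \frac{5}{-1}\right) = 9 - \left(3 - 5 \left(-1\right)\right) = 9 - \left(3 - -5\right) = 9 - \left(3 + 5\right) = 9 - 8 = 1$)
$- 95 P + I{\left(-1 \right)} = \left(-95\right) 64 + 1 = -6080 + 1 = -6079$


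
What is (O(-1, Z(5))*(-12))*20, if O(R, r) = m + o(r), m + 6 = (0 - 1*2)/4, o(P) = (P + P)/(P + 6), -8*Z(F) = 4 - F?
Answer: 75960/49 ≈ 1550.2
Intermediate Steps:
Z(F) = -½ + F/8 (Z(F) = -(4 - F)/8 = -½ + F/8)
o(P) = 2*P/(6 + P) (o(P) = (2*P)/(6 + P) = 2*P/(6 + P))
m = -13/2 (m = -6 + (0 - 1*2)/4 = -6 + (0 - 2)*(¼) = -6 - 2*¼ = -6 - ½ = -13/2 ≈ -6.5000)
O(R, r) = -13/2 + 2*r/(6 + r)
(O(-1, Z(5))*(-12))*20 = ((3*(-26 - 3*(-½ + (⅛)*5))/(2*(6 + (-½ + (⅛)*5))))*(-12))*20 = ((3*(-26 - 3*(-½ + 5/8))/(2*(6 + (-½ + 5/8))))*(-12))*20 = ((3*(-26 - 3*⅛)/(2*(6 + ⅛)))*(-12))*20 = ((3*(-26 - 3/8)/(2*(49/8)))*(-12))*20 = (((3/2)*(8/49)*(-211/8))*(-12))*20 = -633/98*(-12)*20 = (3798/49)*20 = 75960/49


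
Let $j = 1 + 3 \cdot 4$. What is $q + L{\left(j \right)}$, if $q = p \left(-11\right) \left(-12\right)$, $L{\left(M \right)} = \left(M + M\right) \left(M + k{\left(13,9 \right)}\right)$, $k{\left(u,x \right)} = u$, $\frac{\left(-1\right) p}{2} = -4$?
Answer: $1732$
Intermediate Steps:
$p = 8$ ($p = \left(-2\right) \left(-4\right) = 8$)
$j = 13$ ($j = 1 + 12 = 13$)
$L{\left(M \right)} = 2 M \left(13 + M\right)$ ($L{\left(M \right)} = \left(M + M\right) \left(M + 13\right) = 2 M \left(13 + M\right)$)
$q = 1056$ ($q = 8 \left(-11\right) \left(-12\right) = \left(-88\right) \left(-12\right) = 1056$)
$q + L{\left(j \right)} = 1056 + 2 \cdot 13 \left(13 + 13\right) = 1056 + 2 \cdot 13 \cdot 26 = 1056 + 676 = 1732$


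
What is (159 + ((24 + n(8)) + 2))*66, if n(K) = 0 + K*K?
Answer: 16434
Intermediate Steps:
n(K) = K**2 (n(K) = 0 + K**2 = K**2)
(159 + ((24 + n(8)) + 2))*66 = (159 + ((24 + 8**2) + 2))*66 = (159 + ((24 + 64) + 2))*66 = (159 + (88 + 2))*66 = (159 + 90)*66 = 249*66 = 16434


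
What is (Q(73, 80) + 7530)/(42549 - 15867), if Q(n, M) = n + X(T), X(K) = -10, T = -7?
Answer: 2531/8894 ≈ 0.28457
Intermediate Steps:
Q(n, M) = -10 + n (Q(n, M) = n - 10 = -10 + n)
(Q(73, 80) + 7530)/(42549 - 15867) = ((-10 + 73) + 7530)/(42549 - 15867) = (63 + 7530)/26682 = 7593*(1/26682) = 2531/8894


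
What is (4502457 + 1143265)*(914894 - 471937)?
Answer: 2500812079954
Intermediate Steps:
(4502457 + 1143265)*(914894 - 471937) = 5645722*442957 = 2500812079954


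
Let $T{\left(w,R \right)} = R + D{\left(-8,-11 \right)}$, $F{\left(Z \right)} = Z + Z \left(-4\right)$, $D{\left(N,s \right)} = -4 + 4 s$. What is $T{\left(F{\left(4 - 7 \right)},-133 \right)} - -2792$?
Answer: $2611$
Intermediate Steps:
$F{\left(Z \right)} = - 3 Z$ ($F{\left(Z \right)} = Z - 4 Z = - 3 Z$)
$T{\left(w,R \right)} = -48 + R$ ($T{\left(w,R \right)} = R + \left(-4 + 4 \left(-11\right)\right) = R - 48 = -48 + R$)
$T{\left(F{\left(4 - 7 \right)},-133 \right)} - -2792 = \left(-48 - 133\right) - -2792 = -181 + 2792 = 2611$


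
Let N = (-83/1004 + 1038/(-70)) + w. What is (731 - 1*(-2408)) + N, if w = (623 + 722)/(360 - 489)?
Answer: 14114418491/4533060 ≈ 3113.7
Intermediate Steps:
w = -1345/129 (w = 1345/(-129) = 1345*(-1/129) = -1345/129 ≈ -10.426)
N = -114856849/4533060 (N = (-83/1004 + 1038/(-70)) - 1345/129 = (-83*1/1004 + 1038*(-1/70)) - 1345/129 = (-83/1004 - 519/35) - 1345/129 = -523981/35140 - 1345/129 = -114856849/4533060 ≈ -25.338)
(731 - 1*(-2408)) + N = (731 - 1*(-2408)) - 114856849/4533060 = (731 + 2408) - 114856849/4533060 = 3139 - 114856849/4533060 = 14114418491/4533060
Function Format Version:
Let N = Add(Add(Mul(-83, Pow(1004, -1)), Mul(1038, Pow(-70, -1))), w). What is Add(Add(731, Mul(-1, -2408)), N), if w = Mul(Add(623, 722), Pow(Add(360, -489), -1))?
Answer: Rational(14114418491, 4533060) ≈ 3113.7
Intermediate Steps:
w = Rational(-1345, 129) (w = Mul(1345, Pow(-129, -1)) = Mul(1345, Rational(-1, 129)) = Rational(-1345, 129) ≈ -10.426)
N = Rational(-114856849, 4533060) (N = Add(Add(Mul(-83, Pow(1004, -1)), Mul(1038, Pow(-70, -1))), Rational(-1345, 129)) = Add(Add(Mul(-83, Rational(1, 1004)), Mul(1038, Rational(-1, 70))), Rational(-1345, 129)) = Add(Add(Rational(-83, 1004), Rational(-519, 35)), Rational(-1345, 129)) = Add(Rational(-523981, 35140), Rational(-1345, 129)) = Rational(-114856849, 4533060) ≈ -25.338)
Add(Add(731, Mul(-1, -2408)), N) = Add(Add(731, Mul(-1, -2408)), Rational(-114856849, 4533060)) = Add(Add(731, 2408), Rational(-114856849, 4533060)) = Add(3139, Rational(-114856849, 4533060)) = Rational(14114418491, 4533060)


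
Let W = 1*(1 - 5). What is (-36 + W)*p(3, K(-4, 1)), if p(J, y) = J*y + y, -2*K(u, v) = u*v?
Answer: -320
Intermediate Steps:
K(u, v) = -u*v/2
p(J, y) = y + J*y
W = -4 (W = 1*(-4) = -4)
(-36 + W)*p(3, K(-4, 1)) = (-36 - 4)*((-½*(-4)*1)*(1 + 3)) = -80*4 = -40*8 = -320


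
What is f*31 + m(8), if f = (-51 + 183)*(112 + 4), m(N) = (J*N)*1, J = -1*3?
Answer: 474648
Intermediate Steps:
J = -3
m(N) = -3*N (m(N) = -3*N*1 = -3*N)
f = 15312 (f = 132*116 = 15312)
f*31 + m(8) = 15312*31 - 3*8 = 474672 - 24 = 474648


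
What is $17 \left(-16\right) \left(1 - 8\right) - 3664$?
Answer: $-1760$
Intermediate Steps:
$17 \left(-16\right) \left(1 - 8\right) - 3664 = - 272 \left(1 - 8\right) - 3664 = \left(-272\right) \left(-7\right) - 3664 = 1904 - 3664 = -1760$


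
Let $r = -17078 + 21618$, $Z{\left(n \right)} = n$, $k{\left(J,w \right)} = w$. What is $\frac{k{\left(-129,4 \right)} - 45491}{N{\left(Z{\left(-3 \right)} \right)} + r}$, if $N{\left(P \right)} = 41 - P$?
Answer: $- \frac{45487}{4584} \approx -9.923$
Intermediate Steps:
$r = 4540$
$\frac{k{\left(-129,4 \right)} - 45491}{N{\left(Z{\left(-3 \right)} \right)} + r} = \frac{4 - 45491}{\left(41 - -3\right) + 4540} = - \frac{45487}{\left(41 + 3\right) + 4540} = - \frac{45487}{44 + 4540} = - \frac{45487}{4584}$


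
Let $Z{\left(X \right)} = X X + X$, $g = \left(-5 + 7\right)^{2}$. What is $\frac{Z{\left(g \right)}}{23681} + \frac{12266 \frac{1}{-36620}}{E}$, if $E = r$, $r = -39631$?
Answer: $\frac{14658107773}{17183966328410} \approx 0.00085301$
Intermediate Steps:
$g = 4$ ($g = 2^{2} = 4$)
$E = -39631$
$Z{\left(X \right)} = X + X^{2}$ ($Z{\left(X \right)} = X^{2} + X = X + X^{2}$)
$\frac{Z{\left(g \right)}}{23681} + \frac{12266 \frac{1}{-36620}}{E} = \frac{4 \left(1 + 4\right)}{23681} + \frac{12266 \frac{1}{-36620}}{-39631} = 4 \cdot 5 \cdot \frac{1}{23681} + 12266 \left(- \frac{1}{36620}\right) \left(- \frac{1}{39631}\right) = 20 \cdot \frac{1}{23681} - - \frac{6133}{725643610} = \frac{20}{23681} + \frac{6133}{725643610} = \frac{14658107773}{17183966328410}$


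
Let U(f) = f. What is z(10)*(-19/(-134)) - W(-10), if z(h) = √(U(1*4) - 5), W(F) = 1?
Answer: -1 + 19*I/134 ≈ -1.0 + 0.14179*I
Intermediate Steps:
z(h) = I (z(h) = √(1*4 - 5) = √(4 - 5) = √(-1) = I)
z(10)*(-19/(-134)) - W(-10) = I*(-19/(-134)) - 1*1 = I*(-19*(-1/134)) - 1 = I*(19/134) - 1 = 19*I/134 - 1 = -1 + 19*I/134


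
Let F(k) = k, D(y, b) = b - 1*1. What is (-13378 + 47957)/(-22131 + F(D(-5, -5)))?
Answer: -34579/22137 ≈ -1.5620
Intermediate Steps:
D(y, b) = -1 + b (D(y, b) = b - 1 = -1 + b)
(-13378 + 47957)/(-22131 + F(D(-5, -5))) = (-13378 + 47957)/(-22131 + (-1 - 5)) = 34579/(-22131 - 6) = 34579/(-22137) = 34579*(-1/22137) = -34579/22137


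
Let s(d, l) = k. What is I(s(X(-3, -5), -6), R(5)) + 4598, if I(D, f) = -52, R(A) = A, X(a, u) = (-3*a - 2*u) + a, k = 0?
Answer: 4546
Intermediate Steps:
X(a, u) = -2*a - 2*u
s(d, l) = 0
I(s(X(-3, -5), -6), R(5)) + 4598 = -52 + 4598 = 4546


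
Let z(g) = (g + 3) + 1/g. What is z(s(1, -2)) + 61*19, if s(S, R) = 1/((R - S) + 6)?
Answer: 3496/3 ≈ 1165.3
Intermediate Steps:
s(S, R) = 1/(6 + R - S)
z(g) = 3 + g + 1/g (z(g) = (3 + g) + 1/g = 3 + g + 1/g)
z(s(1, -2)) + 61*19 = (3 + 1/(6 - 2 - 1*1) + 1/(1/(6 - 2 - 1*1))) + 61*19 = (3 + 1/(6 - 2 - 1) + 1/(1/(6 - 2 - 1))) + 1159 = (3 + 1/3 + 1/(1/3)) + 1159 = (3 + 1/3 + 3) + 1159 = 19/3 + 1159 = 3496/3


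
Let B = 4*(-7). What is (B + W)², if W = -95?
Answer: 15129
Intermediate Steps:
B = -28
(B + W)² = (-28 - 95)² = (-123)² = 15129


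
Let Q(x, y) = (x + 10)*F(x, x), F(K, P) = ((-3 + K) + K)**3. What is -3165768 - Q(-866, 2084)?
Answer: -4470668926768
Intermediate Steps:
F(K, P) = (-3 + 2*K)**3
Q(x, y) = (-3 + 2*x)**3*(10 + x) (Q(x, y) = (x + 10)*(-3 + 2*x)**3 = (10 + x)*(-3 + 2*x)**3 = (-3 + 2*x)**3*(10 + x))
-3165768 - Q(-866, 2084) = -3165768 - (-3 + 2*(-866))**3*(10 - 866) = -3165768 - (-3 - 1732)**3*(-856) = -3165768 - (-1735)**3*(-856) = -3165768 - (-5222740375)*(-856) = -3165768 - 1*4470665761000 = -3165768 - 4470665761000 = -4470668926768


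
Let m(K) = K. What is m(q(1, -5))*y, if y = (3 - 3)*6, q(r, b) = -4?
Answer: 0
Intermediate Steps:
y = 0 (y = 0*6 = 0)
m(q(1, -5))*y = -4*0 = 0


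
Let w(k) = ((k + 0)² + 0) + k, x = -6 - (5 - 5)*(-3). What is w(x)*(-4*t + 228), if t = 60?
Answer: -360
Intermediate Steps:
x = -6 (x = -6 - 0*(-3) = -6 - 1*0 = -6 + 0 = -6)
w(k) = k + k² (w(k) = (k² + 0) + k = k² + k = k + k²)
w(x)*(-4*t + 228) = (-6*(1 - 6))*(-4*60 + 228) = (-6*(-5))*(-240 + 228) = 30*(-12) = -360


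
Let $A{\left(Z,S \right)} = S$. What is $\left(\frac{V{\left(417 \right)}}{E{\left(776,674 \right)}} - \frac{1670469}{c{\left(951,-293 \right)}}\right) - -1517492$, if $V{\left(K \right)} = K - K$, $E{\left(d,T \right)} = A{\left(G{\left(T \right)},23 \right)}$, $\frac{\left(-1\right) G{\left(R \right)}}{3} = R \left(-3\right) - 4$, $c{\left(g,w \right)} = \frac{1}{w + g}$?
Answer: $-1097651110$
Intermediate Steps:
$c{\left(g,w \right)} = \frac{1}{g + w}$
$G{\left(R \right)} = 12 + 9 R$ ($G{\left(R \right)} = - 3 \left(R \left(-3\right) - 4\right) = - 3 \left(- 3 R - 4\right) = - 3 \left(-4 - 3 R\right) = 12 + 9 R$)
$E{\left(d,T \right)} = 23$
$V{\left(K \right)} = 0$
$\left(\frac{V{\left(417 \right)}}{E{\left(776,674 \right)}} - \frac{1670469}{c{\left(951,-293 \right)}}\right) - -1517492 = \left(\frac{0}{23} - \frac{1670469}{\frac{1}{951 - 293}}\right) - -1517492 = \left(0 \cdot \frac{1}{23} - \frac{1670469}{\frac{1}{658}}\right) + 1517492 = \left(0 - 1670469 \frac{1}{\frac{1}{658}}\right) + 1517492 = \left(0 - 1099168602\right) + 1517492 = -1099168602 + 1517492 = -1097651110$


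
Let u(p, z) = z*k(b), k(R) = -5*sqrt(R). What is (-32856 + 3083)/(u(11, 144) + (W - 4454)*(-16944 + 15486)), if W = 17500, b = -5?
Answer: 1747883511/1116669847076 - 148865*I*sqrt(5)/2512507155921 ≈ 0.0015653 - 1.3249e-7*I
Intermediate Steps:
u(p, z) = -5*I*z*sqrt(5) (u(p, z) = z*(-5*I*sqrt(5)) = -5*I*z*sqrt(5))
(-32856 + 3083)/(u(11, 144) + (W - 4454)*(-16944 + 15486)) = (-32856 + 3083)/(-5*I*144*sqrt(5) + (17500 - 4454)*(-16944 + 15486)) = -29773/(-720*I*sqrt(5) + 13046*(-1458)) = -29773/(-720*I*sqrt(5) - 19021068) = -29773/(-19021068 - 720*I*sqrt(5))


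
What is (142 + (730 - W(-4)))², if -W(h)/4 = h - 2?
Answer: 719104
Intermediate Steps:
W(h) = 8 - 4*h (W(h) = -4*(h - 2) = -4*(-2 + h) = 8 - 4*h)
(142 + (730 - W(-4)))² = (142 + (730 - (8 - 4*(-4))))² = (142 + (730 - (8 + 16)))² = (142 + (730 - 1*24))² = (142 + (730 - 24))² = (142 + 706)² = 848² = 719104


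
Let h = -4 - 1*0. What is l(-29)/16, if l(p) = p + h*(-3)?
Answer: -17/16 ≈ -1.0625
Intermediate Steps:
h = -4 (h = -4 + 0 = -4)
l(p) = 12 + p (l(p) = p - 4*(-3) = p + 12 = 12 + p)
l(-29)/16 = (12 - 29)/16 = -17*1/16 = -17/16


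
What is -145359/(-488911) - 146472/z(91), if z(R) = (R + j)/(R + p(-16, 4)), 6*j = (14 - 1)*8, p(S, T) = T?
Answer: -4081861555209/31779215 ≈ -1.2844e+5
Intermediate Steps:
j = 52/3 (j = ((14 - 1)*8)/6 = (13*8)/6 = (⅙)*104 = 52/3 ≈ 17.333)
z(R) = (52/3 + R)/(4 + R) (z(R) = (R + 52/3)/(R + 4) = (52/3 + R)/(4 + R))
-145359/(-488911) - 146472/z(91) = -145359/(-488911) - 146472*(4 + 91)/(52/3 + 91) = -145359*(-1/488911) - 146472/((325/3)/95) = 145359/488911 - 146472/((1/95)*(325/3)) = 145359/488911 - 146472/65/57 = 145359/488911 - 146472*57/65 = 145359/488911 - 8348904/65 = -4081861555209/31779215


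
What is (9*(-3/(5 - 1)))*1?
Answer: -27/4 ≈ -6.7500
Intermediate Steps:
(9*(-3/(5 - 1)))*1 = (9*(-3/4))*1 = -27/4*1 = -27/4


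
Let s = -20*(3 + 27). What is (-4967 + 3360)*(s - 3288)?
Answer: 6248016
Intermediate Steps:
s = -600 (s = -20*30 = -600)
(-4967 + 3360)*(s - 3288) = (-4967 + 3360)*(-600 - 3288) = -1607*(-3888) = 6248016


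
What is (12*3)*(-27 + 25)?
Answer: -72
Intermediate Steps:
(12*3)*(-27 + 25) = 36*(-2) = -72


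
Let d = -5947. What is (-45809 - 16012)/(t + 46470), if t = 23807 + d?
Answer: -61821/64330 ≈ -0.96100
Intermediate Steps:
t = 17860 (t = 23807 - 5947 = 17860)
(-45809 - 16012)/(t + 46470) = (-45809 - 16012)/(17860 + 46470) = -61821/64330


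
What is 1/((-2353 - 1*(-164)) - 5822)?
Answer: -1/8011 ≈ -0.00012483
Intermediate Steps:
1/((-2353 - 1*(-164)) - 5822) = 1/((-2353 + 164) - 5822) = 1/(-2189 - 5822) = 1/(-8011) = -1/8011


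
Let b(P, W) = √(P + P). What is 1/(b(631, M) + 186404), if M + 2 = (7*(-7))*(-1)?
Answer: 93202/17373224977 - √1262/34746449954 ≈ 5.3637e-6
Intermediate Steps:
M = 47 (M = -2 + (7*(-7))*(-1) = -2 - 49*(-1) = -2 + 49 = 47)
b(P, W) = √2*√P (b(P, W) = √(2*P) = √2*√P)
1/(b(631, M) + 186404) = 1/(√2*√631 + 186404) = 1/(√1262 + 186404) = 1/(186404 + √1262)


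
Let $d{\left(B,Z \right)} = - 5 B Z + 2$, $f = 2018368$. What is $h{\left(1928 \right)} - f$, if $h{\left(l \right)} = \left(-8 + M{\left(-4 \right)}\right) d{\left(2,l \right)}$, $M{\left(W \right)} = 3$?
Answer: $-1921978$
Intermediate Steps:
$d{\left(B,Z \right)} = 2 - 5 B Z$ ($d{\left(B,Z \right)} = - 5 B Z + 2 = 2 - 5 B Z$)
$h{\left(l \right)} = -10 + 50 l$ ($h{\left(l \right)} = \left(-8 + 3\right) \left(2 - 10 l\right) = - 5 \left(2 - 10 l\right) = -10 + 50 l$)
$h{\left(1928 \right)} - f = \left(-10 + 50 \cdot 1928\right) - 2018368 = \left(-10 + 96400\right) - 2018368 = 96390 - 2018368 = -1921978$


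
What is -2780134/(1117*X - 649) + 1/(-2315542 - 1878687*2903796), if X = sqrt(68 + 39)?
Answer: -1569642074664850278419/115773180632743092732 - 221814977*sqrt(107)/9505823 ≈ -254.93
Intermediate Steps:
X = sqrt(107) ≈ 10.344
-2780134/(1117*X - 649) + 1/(-2315542 - 1878687*2903796) = -2780134/(1117*sqrt(107) - 649) + 1/(-2315542 - 1878687*2903796) = -2780134/(-649 + 1117*sqrt(107)) + (1/2903796)/(-4194229) = -2780134/(-649 + 1117*sqrt(107)) - 1/4194229*1/2903796 = -2780134/(-649 + 1117*sqrt(107)) - 1/12179185393284 = -1/12179185393284 - 2780134/(-649 + 1117*sqrt(107))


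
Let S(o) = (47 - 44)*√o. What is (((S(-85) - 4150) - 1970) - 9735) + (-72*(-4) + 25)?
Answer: -15542 + 3*I*√85 ≈ -15542.0 + 27.659*I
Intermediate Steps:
S(o) = 3*√o
(((S(-85) - 4150) - 1970) - 9735) + (-72*(-4) + 25) = (((3*√(-85) - 4150) - 1970) - 9735) + (-72*(-4) + 25) = (((3*(I*√85) - 4150) - 1970) - 9735) + (288 + 25) = (((3*I*√85 - 4150) - 1970) - 9735) + 313 = (((-4150 + 3*I*√85) - 1970) - 9735) + 313 = ((-6120 + 3*I*√85) - 9735) + 313 = (-15855 + 3*I*√85) + 313 = -15542 + 3*I*√85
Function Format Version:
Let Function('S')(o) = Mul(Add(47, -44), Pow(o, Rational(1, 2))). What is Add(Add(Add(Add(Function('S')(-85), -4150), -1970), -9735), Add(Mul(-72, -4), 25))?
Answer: Add(-15542, Mul(3, I, Pow(85, Rational(1, 2)))) ≈ Add(-15542., Mul(27.659, I))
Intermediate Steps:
Function('S')(o) = Mul(3, Pow(o, Rational(1, 2)))
Add(Add(Add(Add(Function('S')(-85), -4150), -1970), -9735), Add(Mul(-72, -4), 25)) = Add(Add(Add(Add(Mul(3, Pow(-85, Rational(1, 2))), -4150), -1970), -9735), Add(Mul(-72, -4), 25)) = Add(Add(Add(Add(Mul(3, Mul(I, Pow(85, Rational(1, 2)))), -4150), -1970), -9735), Add(288, 25)) = Add(Add(Add(Add(Mul(3, I, Pow(85, Rational(1, 2))), -4150), -1970), -9735), 313) = Add(Add(Add(Add(-4150, Mul(3, I, Pow(85, Rational(1, 2)))), -1970), -9735), 313) = Add(Add(Add(-6120, Mul(3, I, Pow(85, Rational(1, 2)))), -9735), 313) = Add(Add(-15855, Mul(3, I, Pow(85, Rational(1, 2)))), 313) = Add(-15542, Mul(3, I, Pow(85, Rational(1, 2))))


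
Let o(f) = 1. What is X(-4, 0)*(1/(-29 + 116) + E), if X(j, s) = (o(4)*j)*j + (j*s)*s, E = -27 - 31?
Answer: -80720/87 ≈ -927.82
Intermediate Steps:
E = -58
X(j, s) = j² + j*s² (X(j, s) = (1*j)*j + (j*s)*s = j*j + j*s² = j² + j*s²)
X(-4, 0)*(1/(-29 + 116) + E) = (-4*(-4 + 0²))*(1/(-29 + 116) - 58) = (-4*(-4 + 0))*(1/87 - 58) = (-4*(-4))*(1/87 - 58) = 16*(-5045/87) = -80720/87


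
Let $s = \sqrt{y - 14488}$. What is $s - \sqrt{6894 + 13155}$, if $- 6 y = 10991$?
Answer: $- \sqrt{20049} + \frac{i \sqrt{587514}}{6} \approx -141.59 + 127.75 i$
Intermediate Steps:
$y = - \frac{10991}{6}$ ($y = \left(- \frac{1}{6}\right) 10991 = - \frac{10991}{6} \approx -1831.8$)
$s = \frac{i \sqrt{587514}}{6}$ ($s = \sqrt{- \frac{10991}{6} - 14488} = \sqrt{- \frac{97919}{6}} = \frac{i \sqrt{587514}}{6} \approx 127.75 i$)
$s - \sqrt{6894 + 13155} = \frac{i \sqrt{587514}}{6} - \sqrt{6894 + 13155} = \frac{i \sqrt{587514}}{6} - \sqrt{20049} = - \sqrt{20049} + \frac{i \sqrt{587514}}{6}$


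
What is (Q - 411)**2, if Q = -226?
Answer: 405769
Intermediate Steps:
(Q - 411)**2 = (-226 - 411)**2 = (-637)**2 = 405769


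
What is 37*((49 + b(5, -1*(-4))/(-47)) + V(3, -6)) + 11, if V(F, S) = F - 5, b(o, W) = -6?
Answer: 82472/47 ≈ 1754.7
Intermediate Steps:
V(F, S) = -5 + F
37*((49 + b(5, -1*(-4))/(-47)) + V(3, -6)) + 11 = 37*((49 - 6/(-47)) + (-5 + 3)) + 11 = 37*((49 - 6*(-1/47)) - 2) + 11 = 37*((49 + 6/47) - 2) + 11 = 37*(2309/47 - 2) + 11 = 37*(2215/47) + 11 = 81955/47 + 11 = 82472/47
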